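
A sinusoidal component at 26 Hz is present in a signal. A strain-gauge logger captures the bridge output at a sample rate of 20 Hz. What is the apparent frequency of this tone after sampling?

6 Hz

26 Hz mod fs = 6 Hz.
6 Hz ≤ fs/2 = 10 Hz, appears at 6 Hz.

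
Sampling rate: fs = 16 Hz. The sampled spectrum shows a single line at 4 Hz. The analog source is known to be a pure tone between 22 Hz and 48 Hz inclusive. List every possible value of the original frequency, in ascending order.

28 Hz, 36 Hz, 44 Hz

Frequencies that alias to 4 Hz are k·fs ± 4 Hz for integer k ≥ 0.
k=0: 4 Hz.
k=1: 12 Hz, 20 Hz.
k=2: 28 Hz, 36 Hz.
k=3: 44 Hz, 52 Hz.
k=4: 60 Hz, 68 Hz.
Within [22 Hz, 48 Hz]: 28 Hz, 36 Hz, 44 Hz.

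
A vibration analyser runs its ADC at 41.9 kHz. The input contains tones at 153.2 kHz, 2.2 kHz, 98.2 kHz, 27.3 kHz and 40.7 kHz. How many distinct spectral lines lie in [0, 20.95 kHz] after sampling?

4

fs/2 = 20.95 kHz.
153.2 kHz mod fs = 27.5 kHz.
27.5 kHz > fs/2 = 20.95 kHz, folds to fs − 27.5 kHz = 14.4 kHz.
2.2 kHz ≤ fs/2 = 20.95 kHz, passes unchanged.
98.2 kHz mod fs = 14.4 kHz.
14.4 kHz ≤ fs/2 = 20.95 kHz, appears at 14.4 kHz.
27.3 kHz > fs/2 = 20.95 kHz, folds to fs − 27.3 kHz = 14.6 kHz.
40.7 kHz > fs/2 = 20.95 kHz, folds to fs − 40.7 kHz = 1.2 kHz.
Distinct values: {1.2 kHz, 2.2 kHz, 14.4 kHz, 14.6 kHz} → 4.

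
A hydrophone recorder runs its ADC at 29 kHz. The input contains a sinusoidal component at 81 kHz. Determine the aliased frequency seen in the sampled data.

6 kHz

81 kHz mod fs = 23 kHz.
23 kHz > fs/2 = 14.5 kHz, folds to fs − 23 kHz = 6 kHz.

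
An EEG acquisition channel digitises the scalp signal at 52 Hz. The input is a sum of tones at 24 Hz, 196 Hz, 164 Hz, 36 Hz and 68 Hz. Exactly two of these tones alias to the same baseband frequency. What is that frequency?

16 Hz

fs/2 = 26 Hz.
24 Hz ≤ fs/2 = 26 Hz, passes unchanged.
196 Hz mod fs = 40 Hz.
40 Hz > fs/2 = 26 Hz, folds to fs − 40 Hz = 12 Hz.
164 Hz mod fs = 8 Hz.
8 Hz ≤ fs/2 = 26 Hz, appears at 8 Hz.
36 Hz > fs/2 = 26 Hz, folds to fs − 36 Hz = 16 Hz.
68 Hz mod fs = 16 Hz.
16 Hz ≤ fs/2 = 26 Hz, appears at 16 Hz.
36 Hz and 68 Hz both map to 16 Hz.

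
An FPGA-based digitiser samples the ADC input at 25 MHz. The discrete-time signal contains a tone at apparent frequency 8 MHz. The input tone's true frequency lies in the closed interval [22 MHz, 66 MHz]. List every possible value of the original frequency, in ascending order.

Frequencies that alias to 8 MHz are k·fs ± 8 MHz for integer k ≥ 0.
k=0: 8 MHz.
k=1: 17 MHz, 33 MHz.
k=2: 42 MHz, 58 MHz.
k=3: 67 MHz, 83 MHz.
Within [22 MHz, 66 MHz]: 33 MHz, 42 MHz, 58 MHz.

33 MHz, 42 MHz, 58 MHz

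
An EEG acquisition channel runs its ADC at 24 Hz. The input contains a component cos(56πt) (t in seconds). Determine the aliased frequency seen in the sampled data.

4 Hz

ω = 56π rad/s → f = ω/(2π) = 28 Hz.
28 Hz mod fs = 4 Hz.
4 Hz ≤ fs/2 = 12 Hz, appears at 4 Hz.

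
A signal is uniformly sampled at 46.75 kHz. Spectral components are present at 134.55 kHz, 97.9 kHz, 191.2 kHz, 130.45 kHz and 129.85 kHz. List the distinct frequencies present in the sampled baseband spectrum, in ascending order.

4.2 kHz, 4.4 kHz, 5.7 kHz, 9.8 kHz, 10.4 kHz

fs/2 = 23.375 kHz.
134.55 kHz mod fs = 41.05 kHz.
41.05 kHz > fs/2 = 23.375 kHz, folds to fs − 41.05 kHz = 5.7 kHz.
97.9 kHz mod fs = 4.4 kHz.
4.4 kHz ≤ fs/2 = 23.375 kHz, appears at 4.4 kHz.
191.2 kHz mod fs = 4.2 kHz.
4.2 kHz ≤ fs/2 = 23.375 kHz, appears at 4.2 kHz.
130.45 kHz mod fs = 36.95 kHz.
36.95 kHz > fs/2 = 23.375 kHz, folds to fs − 36.95 kHz = 9.8 kHz.
129.85 kHz mod fs = 36.35 kHz.
36.35 kHz > fs/2 = 23.375 kHz, folds to fs − 36.35 kHz = 10.4 kHz.
Distinct values: {4.2 kHz, 4.4 kHz, 5.7 kHz, 9.8 kHz, 10.4 kHz}.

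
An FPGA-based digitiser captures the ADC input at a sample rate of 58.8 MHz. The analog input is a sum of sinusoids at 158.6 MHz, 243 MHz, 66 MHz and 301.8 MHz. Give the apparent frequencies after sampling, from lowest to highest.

7.2 MHz, 7.8 MHz, 17.8 MHz

fs/2 = 29.4 MHz.
158.6 MHz mod fs = 41 MHz.
41 MHz > fs/2 = 29.4 MHz, folds to fs − 41 MHz = 17.8 MHz.
243 MHz mod fs = 7.8 MHz.
7.8 MHz ≤ fs/2 = 29.4 MHz, appears at 7.8 MHz.
66 MHz mod fs = 7.2 MHz.
7.2 MHz ≤ fs/2 = 29.4 MHz, appears at 7.2 MHz.
301.8 MHz mod fs = 7.8 MHz.
7.8 MHz ≤ fs/2 = 29.4 MHz, appears at 7.8 MHz.
Distinct values: {7.2 MHz, 7.8 MHz, 17.8 MHz}.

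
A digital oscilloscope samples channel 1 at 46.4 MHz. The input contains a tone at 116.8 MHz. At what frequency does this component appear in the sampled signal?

116.8 MHz mod fs = 24 MHz.
24 MHz > fs/2 = 23.2 MHz, folds to fs − 24 MHz = 22.4 MHz.

22.4 MHz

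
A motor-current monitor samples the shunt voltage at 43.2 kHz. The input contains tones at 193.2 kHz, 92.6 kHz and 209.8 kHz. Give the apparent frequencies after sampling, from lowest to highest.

6.2 kHz, 20.4 kHz

fs/2 = 21.6 kHz.
193.2 kHz mod fs = 20.4 kHz.
20.4 kHz ≤ fs/2 = 21.6 kHz, appears at 20.4 kHz.
92.6 kHz mod fs = 6.2 kHz.
6.2 kHz ≤ fs/2 = 21.6 kHz, appears at 6.2 kHz.
209.8 kHz mod fs = 37 kHz.
37 kHz > fs/2 = 21.6 kHz, folds to fs − 37 kHz = 6.2 kHz.
Distinct values: {6.2 kHz, 20.4 kHz}.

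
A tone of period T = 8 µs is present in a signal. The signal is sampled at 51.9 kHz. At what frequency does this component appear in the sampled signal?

T = 8 µs → f = 1/T = 125 kHz.
125 kHz mod fs = 21.2 kHz.
21.2 kHz ≤ fs/2 = 25.95 kHz, appears at 21.2 kHz.

21.2 kHz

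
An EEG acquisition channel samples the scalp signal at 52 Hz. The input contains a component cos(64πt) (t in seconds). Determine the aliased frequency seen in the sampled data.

20 Hz

ω = 64π rad/s → f = ω/(2π) = 32 Hz.
32 Hz > fs/2 = 26 Hz, folds to fs − 32 Hz = 20 Hz.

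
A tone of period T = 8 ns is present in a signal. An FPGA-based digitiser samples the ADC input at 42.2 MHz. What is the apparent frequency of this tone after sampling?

T = 8 ns → f = 1/T = 125 MHz.
125 MHz mod fs = 40.6 MHz.
40.6 MHz > fs/2 = 21.1 MHz, folds to fs − 40.6 MHz = 1.6 MHz.

1.6 MHz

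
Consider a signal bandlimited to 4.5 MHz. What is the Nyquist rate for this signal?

Nyquist rate = 2 × 4.5 MHz = 9 MHz.

9 MHz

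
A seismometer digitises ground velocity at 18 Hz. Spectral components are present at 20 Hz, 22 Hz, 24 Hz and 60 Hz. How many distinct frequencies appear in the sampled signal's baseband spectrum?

3

fs/2 = 9 Hz.
20 Hz mod fs = 2 Hz.
2 Hz ≤ fs/2 = 9 Hz, appears at 2 Hz.
22 Hz mod fs = 4 Hz.
4 Hz ≤ fs/2 = 9 Hz, appears at 4 Hz.
24 Hz mod fs = 6 Hz.
6 Hz ≤ fs/2 = 9 Hz, appears at 6 Hz.
60 Hz mod fs = 6 Hz.
6 Hz ≤ fs/2 = 9 Hz, appears at 6 Hz.
Distinct values: {2 Hz, 4 Hz, 6 Hz} → 3.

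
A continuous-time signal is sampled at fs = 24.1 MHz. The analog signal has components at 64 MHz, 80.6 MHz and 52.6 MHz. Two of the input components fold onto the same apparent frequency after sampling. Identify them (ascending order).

64 MHz, 80.6 MHz

fs/2 = 12.05 MHz.
64 MHz mod fs = 15.8 MHz.
15.8 MHz > fs/2 = 12.05 MHz, folds to fs − 15.8 MHz = 8.3 MHz.
80.6 MHz mod fs = 8.3 MHz.
8.3 MHz ≤ fs/2 = 12.05 MHz, appears at 8.3 MHz.
52.6 MHz mod fs = 4.4 MHz.
4.4 MHz ≤ fs/2 = 12.05 MHz, appears at 4.4 MHz.
64 MHz and 80.6 MHz both map to 8.3 MHz.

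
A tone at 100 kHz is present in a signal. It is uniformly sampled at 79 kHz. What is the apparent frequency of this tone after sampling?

100 kHz mod fs = 21 kHz.
21 kHz ≤ fs/2 = 39.5 kHz, appears at 21 kHz.

21 kHz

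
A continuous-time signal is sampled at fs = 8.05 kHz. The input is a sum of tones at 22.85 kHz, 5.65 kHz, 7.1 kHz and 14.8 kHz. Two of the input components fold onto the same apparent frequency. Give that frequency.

fs/2 = 4.025 kHz.
22.85 kHz mod fs = 6.75 kHz.
6.75 kHz > fs/2 = 4.025 kHz, folds to fs − 6.75 kHz = 1.3 kHz.
5.65 kHz > fs/2 = 4.025 kHz, folds to fs − 5.65 kHz = 2.4 kHz.
7.1 kHz > fs/2 = 4.025 kHz, folds to fs − 7.1 kHz = 0.95 kHz.
14.8 kHz mod fs = 6.75 kHz.
6.75 kHz > fs/2 = 4.025 kHz, folds to fs − 6.75 kHz = 1.3 kHz.
14.8 kHz and 22.85 kHz both map to 1.3 kHz.

1.3 kHz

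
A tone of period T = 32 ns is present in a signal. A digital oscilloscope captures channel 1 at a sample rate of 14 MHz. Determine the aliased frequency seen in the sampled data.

T = 32 ns → f = 1/T = 31.25 MHz.
31.25 MHz mod fs = 3.25 MHz.
3.25 MHz ≤ fs/2 = 7 MHz, appears at 3.25 MHz.

3.25 MHz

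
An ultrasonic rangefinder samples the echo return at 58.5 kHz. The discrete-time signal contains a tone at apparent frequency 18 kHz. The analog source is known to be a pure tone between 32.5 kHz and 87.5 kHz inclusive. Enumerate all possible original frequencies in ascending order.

40.5 kHz, 76.5 kHz

Frequencies that alias to 18 kHz are k·fs ± 18 kHz for integer k ≥ 0.
k=0: 18 kHz.
k=1: 40.5 kHz, 76.5 kHz.
k=2: 99 kHz, 135 kHz.
Within [32.5 kHz, 87.5 kHz]: 40.5 kHz, 76.5 kHz.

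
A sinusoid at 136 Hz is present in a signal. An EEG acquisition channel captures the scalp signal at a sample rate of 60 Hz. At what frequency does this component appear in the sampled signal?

16 Hz

136 Hz mod fs = 16 Hz.
16 Hz ≤ fs/2 = 30 Hz, appears at 16 Hz.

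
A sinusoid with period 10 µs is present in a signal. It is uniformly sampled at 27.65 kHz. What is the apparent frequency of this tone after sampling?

T = 10 µs → f = 1/T = 100 kHz.
100 kHz mod fs = 17.05 kHz.
17.05 kHz > fs/2 = 13.825 kHz, folds to fs − 17.05 kHz = 10.6 kHz.

10.6 kHz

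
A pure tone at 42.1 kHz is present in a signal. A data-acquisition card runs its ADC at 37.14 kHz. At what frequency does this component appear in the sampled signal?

4.96 kHz

42.1 kHz mod fs = 4.96 kHz.
4.96 kHz ≤ fs/2 = 18.57 kHz, appears at 4.96 kHz.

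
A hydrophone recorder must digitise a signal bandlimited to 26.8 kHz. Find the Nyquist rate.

Nyquist rate = 2 × 26.8 kHz = 53.6 kHz.

53.6 kHz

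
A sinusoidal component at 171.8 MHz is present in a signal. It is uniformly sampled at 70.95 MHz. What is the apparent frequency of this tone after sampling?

29.9 MHz

171.8 MHz mod fs = 29.9 MHz.
29.9 MHz ≤ fs/2 = 35.475 MHz, appears at 29.9 MHz.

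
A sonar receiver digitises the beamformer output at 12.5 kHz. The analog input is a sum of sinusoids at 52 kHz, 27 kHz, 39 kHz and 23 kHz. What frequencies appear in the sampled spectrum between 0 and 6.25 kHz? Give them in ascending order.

fs/2 = 6.25 kHz.
52 kHz mod fs = 2 kHz.
2 kHz ≤ fs/2 = 6.25 kHz, appears at 2 kHz.
27 kHz mod fs = 2 kHz.
2 kHz ≤ fs/2 = 6.25 kHz, appears at 2 kHz.
39 kHz mod fs = 1.5 kHz.
1.5 kHz ≤ fs/2 = 6.25 kHz, appears at 1.5 kHz.
23 kHz mod fs = 10.5 kHz.
10.5 kHz > fs/2 = 6.25 kHz, folds to fs − 10.5 kHz = 2 kHz.
Distinct values: {1.5 kHz, 2 kHz}.

1.5 kHz, 2 kHz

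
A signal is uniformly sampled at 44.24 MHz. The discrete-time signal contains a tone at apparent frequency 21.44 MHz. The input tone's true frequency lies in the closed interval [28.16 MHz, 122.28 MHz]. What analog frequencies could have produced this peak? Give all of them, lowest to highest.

Frequencies that alias to 21.44 MHz are k·fs ± 21.44 MHz for integer k ≥ 0.
k=0: 21.44 MHz.
k=1: 22.8 MHz, 65.68 MHz.
k=2: 67.04 MHz, 109.92 MHz.
k=3: 111.28 MHz, 154.16 MHz.
k=4: 155.52 MHz, 198.4 MHz.
Within [28.16 MHz, 122.28 MHz]: 65.68 MHz, 67.04 MHz, 109.92 MHz, 111.28 MHz.

65.68 MHz, 67.04 MHz, 109.92 MHz, 111.28 MHz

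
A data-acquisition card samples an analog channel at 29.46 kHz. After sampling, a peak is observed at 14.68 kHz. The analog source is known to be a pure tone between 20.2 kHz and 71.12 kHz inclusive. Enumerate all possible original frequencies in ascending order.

Frequencies that alias to 14.68 kHz are k·fs ± 14.68 kHz for integer k ≥ 0.
k=0: 14.68 kHz.
k=1: 14.78 kHz, 44.14 kHz.
k=2: 44.24 kHz, 73.6 kHz.
k=3: 73.7 kHz, 103.06 kHz.
Within [20.2 kHz, 71.12 kHz]: 44.14 kHz, 44.24 kHz.

44.14 kHz, 44.24 kHz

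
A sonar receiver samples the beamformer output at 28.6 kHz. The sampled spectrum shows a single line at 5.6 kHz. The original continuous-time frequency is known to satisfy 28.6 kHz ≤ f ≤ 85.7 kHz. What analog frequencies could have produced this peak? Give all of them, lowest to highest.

Frequencies that alias to 5.6 kHz are k·fs ± 5.6 kHz for integer k ≥ 0.
k=0: 5.6 kHz.
k=1: 23 kHz, 34.2 kHz.
k=2: 51.6 kHz, 62.8 kHz.
k=3: 80.2 kHz, 91.4 kHz.
k=4: 108.8 kHz, 120 kHz.
Within [28.6 kHz, 85.7 kHz]: 34.2 kHz, 51.6 kHz, 62.8 kHz, 80.2 kHz.

34.2 kHz, 51.6 kHz, 62.8 kHz, 80.2 kHz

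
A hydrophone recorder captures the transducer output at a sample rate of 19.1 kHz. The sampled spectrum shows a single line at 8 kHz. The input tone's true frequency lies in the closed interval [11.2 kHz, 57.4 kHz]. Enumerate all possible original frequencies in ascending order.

27.1 kHz, 30.2 kHz, 46.2 kHz, 49.3 kHz

Frequencies that alias to 8 kHz are k·fs ± 8 kHz for integer k ≥ 0.
k=0: 8 kHz.
k=1: 11.1 kHz, 27.1 kHz.
k=2: 30.2 kHz, 46.2 kHz.
k=3: 49.3 kHz, 65.3 kHz.
k=4: 68.4 kHz, 84.4 kHz.
Within [11.2 kHz, 57.4 kHz]: 27.1 kHz, 30.2 kHz, 46.2 kHz, 49.3 kHz.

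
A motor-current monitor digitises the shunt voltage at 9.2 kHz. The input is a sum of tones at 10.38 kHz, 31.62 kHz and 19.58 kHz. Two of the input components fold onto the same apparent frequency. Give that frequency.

fs/2 = 4.6 kHz.
10.38 kHz mod fs = 1.18 kHz.
1.18 kHz ≤ fs/2 = 4.6 kHz, appears at 1.18 kHz.
31.62 kHz mod fs = 4.02 kHz.
4.02 kHz ≤ fs/2 = 4.6 kHz, appears at 4.02 kHz.
19.58 kHz mod fs = 1.18 kHz.
1.18 kHz ≤ fs/2 = 4.6 kHz, appears at 1.18 kHz.
10.38 kHz and 19.58 kHz both map to 1.18 kHz.

1.18 kHz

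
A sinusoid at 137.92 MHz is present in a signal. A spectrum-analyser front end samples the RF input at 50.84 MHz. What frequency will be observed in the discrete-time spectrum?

14.6 MHz

137.92 MHz mod fs = 36.24 MHz.
36.24 MHz > fs/2 = 25.42 MHz, folds to fs − 36.24 MHz = 14.6 MHz.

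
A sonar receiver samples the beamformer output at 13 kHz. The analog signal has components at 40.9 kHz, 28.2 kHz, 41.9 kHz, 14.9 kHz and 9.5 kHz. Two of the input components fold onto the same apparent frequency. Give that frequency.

fs/2 = 6.5 kHz.
40.9 kHz mod fs = 1.9 kHz.
1.9 kHz ≤ fs/2 = 6.5 kHz, appears at 1.9 kHz.
28.2 kHz mod fs = 2.2 kHz.
2.2 kHz ≤ fs/2 = 6.5 kHz, appears at 2.2 kHz.
41.9 kHz mod fs = 2.9 kHz.
2.9 kHz ≤ fs/2 = 6.5 kHz, appears at 2.9 kHz.
14.9 kHz mod fs = 1.9 kHz.
1.9 kHz ≤ fs/2 = 6.5 kHz, appears at 1.9 kHz.
9.5 kHz > fs/2 = 6.5 kHz, folds to fs − 9.5 kHz = 3.5 kHz.
14.9 kHz and 40.9 kHz both map to 1.9 kHz.

1.9 kHz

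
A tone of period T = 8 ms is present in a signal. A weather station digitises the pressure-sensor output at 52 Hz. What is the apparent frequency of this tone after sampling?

21 Hz

T = 8 ms → f = 1/T = 125 Hz.
125 Hz mod fs = 21 Hz.
21 Hz ≤ fs/2 = 26 Hz, appears at 21 Hz.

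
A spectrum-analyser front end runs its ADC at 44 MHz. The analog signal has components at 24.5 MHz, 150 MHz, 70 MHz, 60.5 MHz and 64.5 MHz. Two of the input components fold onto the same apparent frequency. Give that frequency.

18 MHz

fs/2 = 22 MHz.
24.5 MHz > fs/2 = 22 MHz, folds to fs − 24.5 MHz = 19.5 MHz.
150 MHz mod fs = 18 MHz.
18 MHz ≤ fs/2 = 22 MHz, appears at 18 MHz.
70 MHz mod fs = 26 MHz.
26 MHz > fs/2 = 22 MHz, folds to fs − 26 MHz = 18 MHz.
60.5 MHz mod fs = 16.5 MHz.
16.5 MHz ≤ fs/2 = 22 MHz, appears at 16.5 MHz.
64.5 MHz mod fs = 20.5 MHz.
20.5 MHz ≤ fs/2 = 22 MHz, appears at 20.5 MHz.
70 MHz and 150 MHz both map to 18 MHz.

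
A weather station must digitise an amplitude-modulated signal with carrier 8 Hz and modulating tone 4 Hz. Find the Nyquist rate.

24 Hz

AM sidebands sit at fc ± fm = 4 Hz and 12 Hz.
Highest-frequency component: 12 Hz.
Nyquist rate = 2 × 12 Hz = 24 Hz.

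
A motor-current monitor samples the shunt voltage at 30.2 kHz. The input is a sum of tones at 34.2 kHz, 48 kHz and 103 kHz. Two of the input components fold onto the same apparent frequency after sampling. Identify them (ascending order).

48 kHz, 103 kHz

fs/2 = 15.1 kHz.
34.2 kHz mod fs = 4 kHz.
4 kHz ≤ fs/2 = 15.1 kHz, appears at 4 kHz.
48 kHz mod fs = 17.8 kHz.
17.8 kHz > fs/2 = 15.1 kHz, folds to fs − 17.8 kHz = 12.4 kHz.
103 kHz mod fs = 12.4 kHz.
12.4 kHz ≤ fs/2 = 15.1 kHz, appears at 12.4 kHz.
48 kHz and 103 kHz both map to 12.4 kHz.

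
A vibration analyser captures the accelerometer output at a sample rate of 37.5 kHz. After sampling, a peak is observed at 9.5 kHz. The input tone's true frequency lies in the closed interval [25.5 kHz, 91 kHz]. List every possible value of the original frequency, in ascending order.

28 kHz, 47 kHz, 65.5 kHz, 84.5 kHz

Frequencies that alias to 9.5 kHz are k·fs ± 9.5 kHz for integer k ≥ 0.
k=0: 9.5 kHz.
k=1: 28 kHz, 47 kHz.
k=2: 65.5 kHz, 84.5 kHz.
k=3: 103 kHz, 122 kHz.
Within [25.5 kHz, 91 kHz]: 28 kHz, 47 kHz, 65.5 kHz, 84.5 kHz.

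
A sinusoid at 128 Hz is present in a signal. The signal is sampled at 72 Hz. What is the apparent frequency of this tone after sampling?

128 Hz mod fs = 56 Hz.
56 Hz > fs/2 = 36 Hz, folds to fs − 56 Hz = 16 Hz.

16 Hz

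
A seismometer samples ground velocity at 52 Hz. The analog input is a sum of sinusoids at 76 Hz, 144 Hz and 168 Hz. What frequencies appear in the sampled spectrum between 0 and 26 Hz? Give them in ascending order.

12 Hz, 24 Hz

fs/2 = 26 Hz.
76 Hz mod fs = 24 Hz.
24 Hz ≤ fs/2 = 26 Hz, appears at 24 Hz.
144 Hz mod fs = 40 Hz.
40 Hz > fs/2 = 26 Hz, folds to fs − 40 Hz = 12 Hz.
168 Hz mod fs = 12 Hz.
12 Hz ≤ fs/2 = 26 Hz, appears at 12 Hz.
Distinct values: {12 Hz, 24 Hz}.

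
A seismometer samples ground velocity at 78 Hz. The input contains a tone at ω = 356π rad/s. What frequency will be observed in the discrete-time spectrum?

22 Hz

ω = 356π rad/s → f = ω/(2π) = 178 Hz.
178 Hz mod fs = 22 Hz.
22 Hz ≤ fs/2 = 39 Hz, appears at 22 Hz.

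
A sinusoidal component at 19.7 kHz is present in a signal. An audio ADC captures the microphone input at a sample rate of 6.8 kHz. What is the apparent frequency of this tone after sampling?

0.7 kHz

19.7 kHz mod fs = 6.1 kHz.
6.1 kHz > fs/2 = 3.4 kHz, folds to fs − 6.1 kHz = 0.7 kHz.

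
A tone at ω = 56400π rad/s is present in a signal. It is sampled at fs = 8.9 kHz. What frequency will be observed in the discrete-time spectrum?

1.5 kHz

ω = 56400π rad/s → f = ω/(2π) = 28200 Hz = 28.2 kHz.
28.2 kHz mod fs = 1.5 kHz.
1.5 kHz ≤ fs/2 = 4.45 kHz, appears at 1.5 kHz.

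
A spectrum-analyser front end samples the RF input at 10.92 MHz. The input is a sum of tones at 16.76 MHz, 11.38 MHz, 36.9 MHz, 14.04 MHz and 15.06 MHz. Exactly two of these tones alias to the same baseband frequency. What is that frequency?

4.14 MHz

fs/2 = 5.46 MHz.
16.76 MHz mod fs = 5.84 MHz.
5.84 MHz > fs/2 = 5.46 MHz, folds to fs − 5.84 MHz = 5.08 MHz.
11.38 MHz mod fs = 0.46 MHz.
0.46 MHz ≤ fs/2 = 5.46 MHz, appears at 0.46 MHz.
36.9 MHz mod fs = 4.14 MHz.
4.14 MHz ≤ fs/2 = 5.46 MHz, appears at 4.14 MHz.
14.04 MHz mod fs = 3.12 MHz.
3.12 MHz ≤ fs/2 = 5.46 MHz, appears at 3.12 MHz.
15.06 MHz mod fs = 4.14 MHz.
4.14 MHz ≤ fs/2 = 5.46 MHz, appears at 4.14 MHz.
15.06 MHz and 36.9 MHz both map to 4.14 MHz.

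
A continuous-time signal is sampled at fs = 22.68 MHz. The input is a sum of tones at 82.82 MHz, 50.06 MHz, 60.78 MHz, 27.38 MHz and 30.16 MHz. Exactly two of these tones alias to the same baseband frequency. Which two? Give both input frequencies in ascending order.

27.38 MHz, 50.06 MHz

fs/2 = 11.34 MHz.
82.82 MHz mod fs = 14.78 MHz.
14.78 MHz > fs/2 = 11.34 MHz, folds to fs − 14.78 MHz = 7.9 MHz.
50.06 MHz mod fs = 4.7 MHz.
4.7 MHz ≤ fs/2 = 11.34 MHz, appears at 4.7 MHz.
60.78 MHz mod fs = 15.42 MHz.
15.42 MHz > fs/2 = 11.34 MHz, folds to fs − 15.42 MHz = 7.26 MHz.
27.38 MHz mod fs = 4.7 MHz.
4.7 MHz ≤ fs/2 = 11.34 MHz, appears at 4.7 MHz.
30.16 MHz mod fs = 7.48 MHz.
7.48 MHz ≤ fs/2 = 11.34 MHz, appears at 7.48 MHz.
27.38 MHz and 50.06 MHz both map to 4.7 MHz.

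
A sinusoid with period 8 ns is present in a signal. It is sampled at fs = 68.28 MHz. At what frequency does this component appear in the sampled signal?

11.56 MHz

T = 8 ns → f = 1/T = 125 MHz.
125 MHz mod fs = 56.72 MHz.
56.72 MHz > fs/2 = 34.14 MHz, folds to fs − 56.72 MHz = 11.56 MHz.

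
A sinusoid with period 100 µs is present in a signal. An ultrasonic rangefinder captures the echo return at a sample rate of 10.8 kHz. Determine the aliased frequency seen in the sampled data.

0.8 kHz

T = 100 µs → f = 1/T = 10 kHz.
10 kHz > fs/2 = 5.4 kHz, folds to fs − 10 kHz = 0.8 kHz.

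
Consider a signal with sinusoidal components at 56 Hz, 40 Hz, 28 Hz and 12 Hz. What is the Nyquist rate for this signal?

Highest-frequency component: 56 Hz.
Nyquist rate = 2 × 56 Hz = 112 Hz.

112 Hz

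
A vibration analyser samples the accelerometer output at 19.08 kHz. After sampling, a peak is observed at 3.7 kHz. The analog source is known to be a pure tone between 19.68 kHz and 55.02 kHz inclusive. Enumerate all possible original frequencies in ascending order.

Frequencies that alias to 3.7 kHz are k·fs ± 3.7 kHz for integer k ≥ 0.
k=0: 3.7 kHz.
k=1: 15.38 kHz, 22.78 kHz.
k=2: 34.46 kHz, 41.86 kHz.
k=3: 53.54 kHz, 60.94 kHz.
k=4: 72.62 kHz, 80.02 kHz.
Within [19.68 kHz, 55.02 kHz]: 22.78 kHz, 34.46 kHz, 41.86 kHz, 53.54 kHz.

22.78 kHz, 34.46 kHz, 41.86 kHz, 53.54 kHz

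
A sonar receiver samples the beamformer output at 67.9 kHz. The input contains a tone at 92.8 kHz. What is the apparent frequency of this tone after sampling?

24.9 kHz

92.8 kHz mod fs = 24.9 kHz.
24.9 kHz ≤ fs/2 = 33.95 kHz, appears at 24.9 kHz.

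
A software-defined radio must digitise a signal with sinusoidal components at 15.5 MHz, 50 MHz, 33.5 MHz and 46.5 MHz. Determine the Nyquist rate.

Highest-frequency component: 50 MHz.
Nyquist rate = 2 × 50 MHz = 100 MHz.

100 MHz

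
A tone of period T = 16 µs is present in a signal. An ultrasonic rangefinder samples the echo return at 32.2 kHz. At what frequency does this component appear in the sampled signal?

1.9 kHz

T = 16 µs → f = 1/T = 62.5 kHz.
62.5 kHz mod fs = 30.3 kHz.
30.3 kHz > fs/2 = 16.1 kHz, folds to fs − 30.3 kHz = 1.9 kHz.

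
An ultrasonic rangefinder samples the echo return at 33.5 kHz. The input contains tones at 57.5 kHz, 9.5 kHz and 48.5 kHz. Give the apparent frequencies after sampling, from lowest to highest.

9.5 kHz, 15 kHz

fs/2 = 16.75 kHz.
57.5 kHz mod fs = 24 kHz.
24 kHz > fs/2 = 16.75 kHz, folds to fs − 24 kHz = 9.5 kHz.
9.5 kHz ≤ fs/2 = 16.75 kHz, passes unchanged.
48.5 kHz mod fs = 15 kHz.
15 kHz ≤ fs/2 = 16.75 kHz, appears at 15 kHz.
Distinct values: {9.5 kHz, 15 kHz}.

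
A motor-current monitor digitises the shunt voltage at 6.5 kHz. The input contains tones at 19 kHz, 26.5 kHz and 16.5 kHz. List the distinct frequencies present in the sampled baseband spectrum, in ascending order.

fs/2 = 3.25 kHz.
19 kHz mod fs = 6 kHz.
6 kHz > fs/2 = 3.25 kHz, folds to fs − 6 kHz = 0.5 kHz.
26.5 kHz mod fs = 0.5 kHz.
0.5 kHz ≤ fs/2 = 3.25 kHz, appears at 0.5 kHz.
16.5 kHz mod fs = 3.5 kHz.
3.5 kHz > fs/2 = 3.25 kHz, folds to fs − 3.5 kHz = 3 kHz.
Distinct values: {0.5 kHz, 3 kHz}.

0.5 kHz, 3 kHz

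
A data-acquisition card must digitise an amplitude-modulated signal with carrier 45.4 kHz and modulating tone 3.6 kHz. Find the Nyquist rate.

98 kHz

AM sidebands sit at fc ± fm = 41.8 kHz and 49 kHz.
Highest-frequency component: 49 kHz.
Nyquist rate = 2 × 49 kHz = 98 kHz.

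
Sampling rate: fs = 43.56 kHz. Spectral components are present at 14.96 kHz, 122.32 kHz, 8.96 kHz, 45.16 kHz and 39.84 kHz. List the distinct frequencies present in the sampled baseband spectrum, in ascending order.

fs/2 = 21.78 kHz.
14.96 kHz ≤ fs/2 = 21.78 kHz, passes unchanged.
122.32 kHz mod fs = 35.2 kHz.
35.2 kHz > fs/2 = 21.78 kHz, folds to fs − 35.2 kHz = 8.36 kHz.
8.96 kHz ≤ fs/2 = 21.78 kHz, passes unchanged.
45.16 kHz mod fs = 1.6 kHz.
1.6 kHz ≤ fs/2 = 21.78 kHz, appears at 1.6 kHz.
39.84 kHz > fs/2 = 21.78 kHz, folds to fs − 39.84 kHz = 3.72 kHz.
Distinct values: {1.6 kHz, 3.72 kHz, 8.36 kHz, 8.96 kHz, 14.96 kHz}.

1.6 kHz, 3.72 kHz, 8.36 kHz, 8.96 kHz, 14.96 kHz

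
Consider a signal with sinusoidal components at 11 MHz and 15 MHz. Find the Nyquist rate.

Highest-frequency component: 15 MHz.
Nyquist rate = 2 × 15 MHz = 30 MHz.

30 MHz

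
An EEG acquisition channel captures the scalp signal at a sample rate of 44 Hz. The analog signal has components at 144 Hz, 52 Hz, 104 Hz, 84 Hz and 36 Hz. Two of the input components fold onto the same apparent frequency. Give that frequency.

fs/2 = 22 Hz.
144 Hz mod fs = 12 Hz.
12 Hz ≤ fs/2 = 22 Hz, appears at 12 Hz.
52 Hz mod fs = 8 Hz.
8 Hz ≤ fs/2 = 22 Hz, appears at 8 Hz.
104 Hz mod fs = 16 Hz.
16 Hz ≤ fs/2 = 22 Hz, appears at 16 Hz.
84 Hz mod fs = 40 Hz.
40 Hz > fs/2 = 22 Hz, folds to fs − 40 Hz = 4 Hz.
36 Hz > fs/2 = 22 Hz, folds to fs − 36 Hz = 8 Hz.
36 Hz and 52 Hz both map to 8 Hz.

8 Hz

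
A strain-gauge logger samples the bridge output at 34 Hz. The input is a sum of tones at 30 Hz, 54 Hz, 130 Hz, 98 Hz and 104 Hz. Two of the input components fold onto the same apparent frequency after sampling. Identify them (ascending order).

30 Hz, 98 Hz

fs/2 = 17 Hz.
30 Hz > fs/2 = 17 Hz, folds to fs − 30 Hz = 4 Hz.
54 Hz mod fs = 20 Hz.
20 Hz > fs/2 = 17 Hz, folds to fs − 20 Hz = 14 Hz.
130 Hz mod fs = 28 Hz.
28 Hz > fs/2 = 17 Hz, folds to fs − 28 Hz = 6 Hz.
98 Hz mod fs = 30 Hz.
30 Hz > fs/2 = 17 Hz, folds to fs − 30 Hz = 4 Hz.
104 Hz mod fs = 2 Hz.
2 Hz ≤ fs/2 = 17 Hz, appears at 2 Hz.
30 Hz and 98 Hz both map to 4 Hz.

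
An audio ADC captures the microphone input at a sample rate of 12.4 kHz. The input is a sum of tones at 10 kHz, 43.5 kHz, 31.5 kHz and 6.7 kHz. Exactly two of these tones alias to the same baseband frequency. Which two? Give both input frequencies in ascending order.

6.7 kHz, 31.5 kHz

fs/2 = 6.2 kHz.
10 kHz > fs/2 = 6.2 kHz, folds to fs − 10 kHz = 2.4 kHz.
43.5 kHz mod fs = 6.3 kHz.
6.3 kHz > fs/2 = 6.2 kHz, folds to fs − 6.3 kHz = 6.1 kHz.
31.5 kHz mod fs = 6.7 kHz.
6.7 kHz > fs/2 = 6.2 kHz, folds to fs − 6.7 kHz = 5.7 kHz.
6.7 kHz > fs/2 = 6.2 kHz, folds to fs − 6.7 kHz = 5.7 kHz.
6.7 kHz and 31.5 kHz both map to 5.7 kHz.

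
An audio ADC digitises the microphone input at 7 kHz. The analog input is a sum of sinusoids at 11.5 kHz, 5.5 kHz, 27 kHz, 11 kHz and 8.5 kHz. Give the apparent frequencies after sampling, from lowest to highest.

1 kHz, 1.5 kHz, 2.5 kHz, 3 kHz

fs/2 = 3.5 kHz.
11.5 kHz mod fs = 4.5 kHz.
4.5 kHz > fs/2 = 3.5 kHz, folds to fs − 4.5 kHz = 2.5 kHz.
5.5 kHz > fs/2 = 3.5 kHz, folds to fs − 5.5 kHz = 1.5 kHz.
27 kHz mod fs = 6 kHz.
6 kHz > fs/2 = 3.5 kHz, folds to fs − 6 kHz = 1 kHz.
11 kHz mod fs = 4 kHz.
4 kHz > fs/2 = 3.5 kHz, folds to fs − 4 kHz = 3 kHz.
8.5 kHz mod fs = 1.5 kHz.
1.5 kHz ≤ fs/2 = 3.5 kHz, appears at 1.5 kHz.
Distinct values: {1 kHz, 1.5 kHz, 2.5 kHz, 3 kHz}.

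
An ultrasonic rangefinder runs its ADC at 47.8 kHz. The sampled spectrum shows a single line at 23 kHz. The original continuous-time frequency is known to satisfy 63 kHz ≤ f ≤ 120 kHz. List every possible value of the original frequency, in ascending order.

Frequencies that alias to 23 kHz are k·fs ± 23 kHz for integer k ≥ 0.
k=0: 23 kHz.
k=1: 24.8 kHz, 70.8 kHz.
k=2: 72.6 kHz, 118.6 kHz.
k=3: 120.4 kHz, 166.4 kHz.
Within [63 kHz, 120 kHz]: 70.8 kHz, 72.6 kHz, 118.6 kHz.

70.8 kHz, 72.6 kHz, 118.6 kHz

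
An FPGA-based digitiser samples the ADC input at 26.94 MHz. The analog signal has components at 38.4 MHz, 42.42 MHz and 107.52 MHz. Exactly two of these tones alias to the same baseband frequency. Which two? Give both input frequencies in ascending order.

fs/2 = 13.47 MHz.
38.4 MHz mod fs = 11.46 MHz.
11.46 MHz ≤ fs/2 = 13.47 MHz, appears at 11.46 MHz.
42.42 MHz mod fs = 15.48 MHz.
15.48 MHz > fs/2 = 13.47 MHz, folds to fs − 15.48 MHz = 11.46 MHz.
107.52 MHz mod fs = 26.7 MHz.
26.7 MHz > fs/2 = 13.47 MHz, folds to fs − 26.7 MHz = 0.24 MHz.
38.4 MHz and 42.42 MHz both map to 11.46 MHz.

38.4 MHz, 42.42 MHz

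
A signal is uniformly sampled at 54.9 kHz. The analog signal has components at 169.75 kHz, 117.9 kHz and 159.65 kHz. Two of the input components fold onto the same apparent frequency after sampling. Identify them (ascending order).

159.65 kHz, 169.75 kHz

fs/2 = 27.45 kHz.
169.75 kHz mod fs = 5.05 kHz.
5.05 kHz ≤ fs/2 = 27.45 kHz, appears at 5.05 kHz.
117.9 kHz mod fs = 8.1 kHz.
8.1 kHz ≤ fs/2 = 27.45 kHz, appears at 8.1 kHz.
159.65 kHz mod fs = 49.85 kHz.
49.85 kHz > fs/2 = 27.45 kHz, folds to fs − 49.85 kHz = 5.05 kHz.
159.65 kHz and 169.75 kHz both map to 5.05 kHz.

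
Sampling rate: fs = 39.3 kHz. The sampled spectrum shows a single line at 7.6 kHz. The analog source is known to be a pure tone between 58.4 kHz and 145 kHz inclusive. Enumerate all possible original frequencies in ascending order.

Frequencies that alias to 7.6 kHz are k·fs ± 7.6 kHz for integer k ≥ 0.
k=0: 7.6 kHz.
k=1: 31.7 kHz, 46.9 kHz.
k=2: 71 kHz, 86.2 kHz.
k=3: 110.3 kHz, 125.5 kHz.
k=4: 149.6 kHz, 164.8 kHz.
Within [58.4 kHz, 145 kHz]: 71 kHz, 86.2 kHz, 110.3 kHz, 125.5 kHz.

71 kHz, 86.2 kHz, 110.3 kHz, 125.5 kHz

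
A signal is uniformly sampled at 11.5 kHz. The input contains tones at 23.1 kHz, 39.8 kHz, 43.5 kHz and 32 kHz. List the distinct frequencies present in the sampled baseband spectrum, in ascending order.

0.1 kHz, 2.5 kHz, 5.3 kHz

fs/2 = 5.75 kHz.
23.1 kHz mod fs = 0.1 kHz.
0.1 kHz ≤ fs/2 = 5.75 kHz, appears at 0.1 kHz.
39.8 kHz mod fs = 5.3 kHz.
5.3 kHz ≤ fs/2 = 5.75 kHz, appears at 5.3 kHz.
43.5 kHz mod fs = 9 kHz.
9 kHz > fs/2 = 5.75 kHz, folds to fs − 9 kHz = 2.5 kHz.
32 kHz mod fs = 9 kHz.
9 kHz > fs/2 = 5.75 kHz, folds to fs − 9 kHz = 2.5 kHz.
Distinct values: {0.1 kHz, 2.5 kHz, 5.3 kHz}.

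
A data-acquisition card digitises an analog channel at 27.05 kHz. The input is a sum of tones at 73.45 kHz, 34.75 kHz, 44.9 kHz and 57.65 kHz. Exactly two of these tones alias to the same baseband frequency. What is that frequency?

fs/2 = 13.525 kHz.
73.45 kHz mod fs = 19.35 kHz.
19.35 kHz > fs/2 = 13.525 kHz, folds to fs − 19.35 kHz = 7.7 kHz.
34.75 kHz mod fs = 7.7 kHz.
7.7 kHz ≤ fs/2 = 13.525 kHz, appears at 7.7 kHz.
44.9 kHz mod fs = 17.85 kHz.
17.85 kHz > fs/2 = 13.525 kHz, folds to fs − 17.85 kHz = 9.2 kHz.
57.65 kHz mod fs = 3.55 kHz.
3.55 kHz ≤ fs/2 = 13.525 kHz, appears at 3.55 kHz.
34.75 kHz and 73.45 kHz both map to 7.7 kHz.

7.7 kHz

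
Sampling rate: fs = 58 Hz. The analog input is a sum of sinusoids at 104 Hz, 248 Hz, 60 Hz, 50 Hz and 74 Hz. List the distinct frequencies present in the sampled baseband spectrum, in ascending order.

2 Hz, 8 Hz, 12 Hz, 16 Hz

fs/2 = 29 Hz.
104 Hz mod fs = 46 Hz.
46 Hz > fs/2 = 29 Hz, folds to fs − 46 Hz = 12 Hz.
248 Hz mod fs = 16 Hz.
16 Hz ≤ fs/2 = 29 Hz, appears at 16 Hz.
60 Hz mod fs = 2 Hz.
2 Hz ≤ fs/2 = 29 Hz, appears at 2 Hz.
50 Hz > fs/2 = 29 Hz, folds to fs − 50 Hz = 8 Hz.
74 Hz mod fs = 16 Hz.
16 Hz ≤ fs/2 = 29 Hz, appears at 16 Hz.
Distinct values: {2 Hz, 8 Hz, 12 Hz, 16 Hz}.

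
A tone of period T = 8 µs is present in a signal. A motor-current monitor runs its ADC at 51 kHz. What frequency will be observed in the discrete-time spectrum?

23 kHz

T = 8 µs → f = 1/T = 125 kHz.
125 kHz mod fs = 23 kHz.
23 kHz ≤ fs/2 = 25.5 kHz, appears at 23 kHz.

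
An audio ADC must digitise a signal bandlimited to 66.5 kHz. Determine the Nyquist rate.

133 kHz

Nyquist rate = 2 × 66.5 kHz = 133 kHz.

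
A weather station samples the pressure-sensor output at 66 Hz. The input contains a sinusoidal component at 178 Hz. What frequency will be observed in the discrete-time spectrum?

20 Hz

178 Hz mod fs = 46 Hz.
46 Hz > fs/2 = 33 Hz, folds to fs − 46 Hz = 20 Hz.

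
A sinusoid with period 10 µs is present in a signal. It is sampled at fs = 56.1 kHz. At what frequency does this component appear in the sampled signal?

T = 10 µs → f = 1/T = 100 kHz.
100 kHz mod fs = 43.9 kHz.
43.9 kHz > fs/2 = 28.05 kHz, folds to fs − 43.9 kHz = 12.2 kHz.

12.2 kHz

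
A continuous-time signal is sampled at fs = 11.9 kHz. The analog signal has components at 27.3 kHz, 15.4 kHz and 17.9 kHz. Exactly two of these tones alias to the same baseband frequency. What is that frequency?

fs/2 = 5.95 kHz.
27.3 kHz mod fs = 3.5 kHz.
3.5 kHz ≤ fs/2 = 5.95 kHz, appears at 3.5 kHz.
15.4 kHz mod fs = 3.5 kHz.
3.5 kHz ≤ fs/2 = 5.95 kHz, appears at 3.5 kHz.
17.9 kHz mod fs = 6 kHz.
6 kHz > fs/2 = 5.95 kHz, folds to fs − 6 kHz = 5.9 kHz.
15.4 kHz and 27.3 kHz both map to 3.5 kHz.

3.5 kHz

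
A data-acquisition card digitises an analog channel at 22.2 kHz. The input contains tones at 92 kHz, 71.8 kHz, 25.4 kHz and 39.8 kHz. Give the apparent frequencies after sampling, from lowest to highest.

fs/2 = 11.1 kHz.
92 kHz mod fs = 3.2 kHz.
3.2 kHz ≤ fs/2 = 11.1 kHz, appears at 3.2 kHz.
71.8 kHz mod fs = 5.2 kHz.
5.2 kHz ≤ fs/2 = 11.1 kHz, appears at 5.2 kHz.
25.4 kHz mod fs = 3.2 kHz.
3.2 kHz ≤ fs/2 = 11.1 kHz, appears at 3.2 kHz.
39.8 kHz mod fs = 17.6 kHz.
17.6 kHz > fs/2 = 11.1 kHz, folds to fs − 17.6 kHz = 4.6 kHz.
Distinct values: {3.2 kHz, 4.6 kHz, 5.2 kHz}.

3.2 kHz, 4.6 kHz, 5.2 kHz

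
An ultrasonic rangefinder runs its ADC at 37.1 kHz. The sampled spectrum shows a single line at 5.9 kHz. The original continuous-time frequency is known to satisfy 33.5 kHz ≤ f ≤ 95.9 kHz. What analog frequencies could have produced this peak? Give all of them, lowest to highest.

Frequencies that alias to 5.9 kHz are k·fs ± 5.9 kHz for integer k ≥ 0.
k=0: 5.9 kHz.
k=1: 31.2 kHz, 43 kHz.
k=2: 68.3 kHz, 80.1 kHz.
k=3: 105.4 kHz, 117.2 kHz.
Within [33.5 kHz, 95.9 kHz]: 43 kHz, 68.3 kHz, 80.1 kHz.

43 kHz, 68.3 kHz, 80.1 kHz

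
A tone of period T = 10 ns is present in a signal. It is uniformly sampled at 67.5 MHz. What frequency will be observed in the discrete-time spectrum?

32.5 MHz

T = 10 ns → f = 1/T = 100 MHz.
100 MHz mod fs = 32.5 MHz.
32.5 MHz ≤ fs/2 = 33.75 MHz, appears at 32.5 MHz.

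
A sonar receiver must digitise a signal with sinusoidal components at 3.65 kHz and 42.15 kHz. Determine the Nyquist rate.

Highest-frequency component: 42.15 kHz.
Nyquist rate = 2 × 42.15 kHz = 84.3 kHz.

84.3 kHz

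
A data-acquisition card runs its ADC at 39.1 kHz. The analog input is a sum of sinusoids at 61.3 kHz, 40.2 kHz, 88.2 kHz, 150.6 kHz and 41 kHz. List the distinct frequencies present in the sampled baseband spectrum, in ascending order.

1.1 kHz, 1.9 kHz, 5.8 kHz, 10 kHz, 16.9 kHz

fs/2 = 19.55 kHz.
61.3 kHz mod fs = 22.2 kHz.
22.2 kHz > fs/2 = 19.55 kHz, folds to fs − 22.2 kHz = 16.9 kHz.
40.2 kHz mod fs = 1.1 kHz.
1.1 kHz ≤ fs/2 = 19.55 kHz, appears at 1.1 kHz.
88.2 kHz mod fs = 10 kHz.
10 kHz ≤ fs/2 = 19.55 kHz, appears at 10 kHz.
150.6 kHz mod fs = 33.3 kHz.
33.3 kHz > fs/2 = 19.55 kHz, folds to fs − 33.3 kHz = 5.8 kHz.
41 kHz mod fs = 1.9 kHz.
1.9 kHz ≤ fs/2 = 19.55 kHz, appears at 1.9 kHz.
Distinct values: {1.1 kHz, 1.9 kHz, 5.8 kHz, 10 kHz, 16.9 kHz}.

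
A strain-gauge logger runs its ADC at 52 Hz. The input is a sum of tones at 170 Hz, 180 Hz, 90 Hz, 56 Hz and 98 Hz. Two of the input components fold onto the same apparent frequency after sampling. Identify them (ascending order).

fs/2 = 26 Hz.
170 Hz mod fs = 14 Hz.
14 Hz ≤ fs/2 = 26 Hz, appears at 14 Hz.
180 Hz mod fs = 24 Hz.
24 Hz ≤ fs/2 = 26 Hz, appears at 24 Hz.
90 Hz mod fs = 38 Hz.
38 Hz > fs/2 = 26 Hz, folds to fs − 38 Hz = 14 Hz.
56 Hz mod fs = 4 Hz.
4 Hz ≤ fs/2 = 26 Hz, appears at 4 Hz.
98 Hz mod fs = 46 Hz.
46 Hz > fs/2 = 26 Hz, folds to fs − 46 Hz = 6 Hz.
90 Hz and 170 Hz both map to 14 Hz.

90 Hz, 170 Hz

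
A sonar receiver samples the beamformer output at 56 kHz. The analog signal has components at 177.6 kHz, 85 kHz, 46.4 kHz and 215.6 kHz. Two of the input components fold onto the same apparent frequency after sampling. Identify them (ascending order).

46.4 kHz, 177.6 kHz

fs/2 = 28 kHz.
177.6 kHz mod fs = 9.6 kHz.
9.6 kHz ≤ fs/2 = 28 kHz, appears at 9.6 kHz.
85 kHz mod fs = 29 kHz.
29 kHz > fs/2 = 28 kHz, folds to fs − 29 kHz = 27 kHz.
46.4 kHz > fs/2 = 28 kHz, folds to fs − 46.4 kHz = 9.6 kHz.
215.6 kHz mod fs = 47.6 kHz.
47.6 kHz > fs/2 = 28 kHz, folds to fs − 47.6 kHz = 8.4 kHz.
46.4 kHz and 177.6 kHz both map to 9.6 kHz.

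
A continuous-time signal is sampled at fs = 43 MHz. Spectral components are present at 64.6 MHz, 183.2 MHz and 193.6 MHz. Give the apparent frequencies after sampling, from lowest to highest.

fs/2 = 21.5 MHz.
64.6 MHz mod fs = 21.6 MHz.
21.6 MHz > fs/2 = 21.5 MHz, folds to fs − 21.6 MHz = 21.4 MHz.
183.2 MHz mod fs = 11.2 MHz.
11.2 MHz ≤ fs/2 = 21.5 MHz, appears at 11.2 MHz.
193.6 MHz mod fs = 21.6 MHz.
21.6 MHz > fs/2 = 21.5 MHz, folds to fs − 21.6 MHz = 21.4 MHz.
Distinct values: {11.2 MHz, 21.4 MHz}.

11.2 MHz, 21.4 MHz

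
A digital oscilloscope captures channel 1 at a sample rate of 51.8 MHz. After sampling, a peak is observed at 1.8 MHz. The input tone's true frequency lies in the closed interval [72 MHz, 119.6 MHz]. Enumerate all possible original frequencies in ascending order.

101.8 MHz, 105.4 MHz

Frequencies that alias to 1.8 MHz are k·fs ± 1.8 MHz for integer k ≥ 0.
k=0: 1.8 MHz.
k=1: 50 MHz, 53.6 MHz.
k=2: 101.8 MHz, 105.4 MHz.
k=3: 153.6 MHz, 157.2 MHz.
Within [72 MHz, 119.6 MHz]: 101.8 MHz, 105.4 MHz.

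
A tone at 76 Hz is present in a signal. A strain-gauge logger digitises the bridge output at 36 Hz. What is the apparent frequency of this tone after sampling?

4 Hz

76 Hz mod fs = 4 Hz.
4 Hz ≤ fs/2 = 18 Hz, appears at 4 Hz.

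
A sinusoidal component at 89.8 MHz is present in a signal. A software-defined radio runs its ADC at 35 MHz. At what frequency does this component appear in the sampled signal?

89.8 MHz mod fs = 19.8 MHz.
19.8 MHz > fs/2 = 17.5 MHz, folds to fs − 19.8 MHz = 15.2 MHz.

15.2 MHz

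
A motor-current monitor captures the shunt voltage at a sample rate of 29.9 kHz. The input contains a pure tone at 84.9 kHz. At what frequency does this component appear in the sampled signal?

4.8 kHz

84.9 kHz mod fs = 25.1 kHz.
25.1 kHz > fs/2 = 14.95 kHz, folds to fs − 25.1 kHz = 4.8 kHz.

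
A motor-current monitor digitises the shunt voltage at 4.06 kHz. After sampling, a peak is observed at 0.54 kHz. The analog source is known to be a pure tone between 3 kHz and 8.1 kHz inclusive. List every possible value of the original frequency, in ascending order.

3.52 kHz, 4.6 kHz, 7.58 kHz

Frequencies that alias to 0.54 kHz are k·fs ± 0.54 kHz for integer k ≥ 0.
k=0: 0.54 kHz.
k=1: 3.52 kHz, 4.6 kHz.
k=2: 7.58 kHz, 8.66 kHz.
k=3: 11.64 kHz, 12.72 kHz.
Within [3 kHz, 8.1 kHz]: 3.52 kHz, 4.6 kHz, 7.58 kHz.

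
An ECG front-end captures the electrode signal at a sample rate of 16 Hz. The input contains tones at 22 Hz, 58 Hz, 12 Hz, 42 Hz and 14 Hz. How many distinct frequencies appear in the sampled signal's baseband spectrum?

3

fs/2 = 8 Hz.
22 Hz mod fs = 6 Hz.
6 Hz ≤ fs/2 = 8 Hz, appears at 6 Hz.
58 Hz mod fs = 10 Hz.
10 Hz > fs/2 = 8 Hz, folds to fs − 10 Hz = 6 Hz.
12 Hz > fs/2 = 8 Hz, folds to fs − 12 Hz = 4 Hz.
42 Hz mod fs = 10 Hz.
10 Hz > fs/2 = 8 Hz, folds to fs − 10 Hz = 6 Hz.
14 Hz > fs/2 = 8 Hz, folds to fs − 14 Hz = 2 Hz.
Distinct values: {2 Hz, 4 Hz, 6 Hz} → 3.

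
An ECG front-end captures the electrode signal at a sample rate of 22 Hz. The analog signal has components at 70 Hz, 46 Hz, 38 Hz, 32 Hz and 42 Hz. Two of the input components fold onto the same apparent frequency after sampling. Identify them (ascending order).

42 Hz, 46 Hz

fs/2 = 11 Hz.
70 Hz mod fs = 4 Hz.
4 Hz ≤ fs/2 = 11 Hz, appears at 4 Hz.
46 Hz mod fs = 2 Hz.
2 Hz ≤ fs/2 = 11 Hz, appears at 2 Hz.
38 Hz mod fs = 16 Hz.
16 Hz > fs/2 = 11 Hz, folds to fs − 16 Hz = 6 Hz.
32 Hz mod fs = 10 Hz.
10 Hz ≤ fs/2 = 11 Hz, appears at 10 Hz.
42 Hz mod fs = 20 Hz.
20 Hz > fs/2 = 11 Hz, folds to fs − 20 Hz = 2 Hz.
42 Hz and 46 Hz both map to 2 Hz.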